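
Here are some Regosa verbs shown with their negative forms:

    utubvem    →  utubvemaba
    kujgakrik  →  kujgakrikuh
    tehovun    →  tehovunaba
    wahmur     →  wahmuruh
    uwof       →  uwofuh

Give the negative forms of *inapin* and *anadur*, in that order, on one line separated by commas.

Looking at the final consonant of each stem: -aba when the stem ends in a nasal (*utubvem*, *tehovun*); -uh when the stem ends in a non-nasal consonant (*kujgakrik*, *wahmur*, *uwof*).
*inapin*: final consonant = /n/, a nasal → -aba → *inapinaba*.
*anadur* — final consonant /r/ (non-nasal) → -uh → *anaduruh*.

inapinaba, anaduruh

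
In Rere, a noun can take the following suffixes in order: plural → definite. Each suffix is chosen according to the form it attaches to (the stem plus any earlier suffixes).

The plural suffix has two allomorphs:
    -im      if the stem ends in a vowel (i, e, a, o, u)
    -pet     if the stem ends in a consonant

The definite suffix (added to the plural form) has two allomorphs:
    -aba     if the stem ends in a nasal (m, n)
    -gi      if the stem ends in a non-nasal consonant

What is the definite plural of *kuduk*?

kudukpetgi

*kuduk* — final sound /k/ (a consonant) → -pet → *kudukpet*.
Since the final consonant of the plural form *kudukpet* is /t/ (non-nasal), it takes -gi, giving *kudukpetgi*.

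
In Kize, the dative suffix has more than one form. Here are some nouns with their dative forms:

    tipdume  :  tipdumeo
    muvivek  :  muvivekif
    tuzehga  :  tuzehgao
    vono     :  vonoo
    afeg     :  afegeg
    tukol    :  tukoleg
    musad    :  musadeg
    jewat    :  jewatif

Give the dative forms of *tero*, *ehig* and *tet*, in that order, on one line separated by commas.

teroo, ehigeg, tetif

Looking at the final sound of each stem: -if when the stem ends in a voiceless consonant (*muvivek*, *jewat*); -eg when the stem ends in a voiced consonant (*afeg*, *tukol*, *musad*); -o when the stem ends in a vowel (*tipdume*, *tuzehga*, *vono*).
Since the final sound of *tero* is /o/ (a vowel), it takes -o, giving *teroo*.
Since the final sound of *ehig* is /g/ (a voiced consonant), it takes -eg, giving *ehigeg*.
Since the final sound of *tet* is /t/ (a voiceless consonant), it takes -if, giving *tetif*.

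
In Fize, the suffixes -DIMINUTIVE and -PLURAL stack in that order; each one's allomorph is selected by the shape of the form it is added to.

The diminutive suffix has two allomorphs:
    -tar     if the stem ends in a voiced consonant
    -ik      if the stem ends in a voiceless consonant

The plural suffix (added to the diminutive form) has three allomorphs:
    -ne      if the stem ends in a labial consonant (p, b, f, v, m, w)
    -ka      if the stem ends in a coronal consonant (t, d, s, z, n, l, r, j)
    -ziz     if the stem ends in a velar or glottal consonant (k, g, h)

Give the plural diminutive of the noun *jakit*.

Since the final consonant of *jakit* is /t/ (voiceless), it takes -ik, giving *jakitik*.
The final consonant of the diminutive form *jakitik* is /k/, which is velar/glottal, so the plural suffix is -ziz, giving *jakitikziz*.

jakitikziz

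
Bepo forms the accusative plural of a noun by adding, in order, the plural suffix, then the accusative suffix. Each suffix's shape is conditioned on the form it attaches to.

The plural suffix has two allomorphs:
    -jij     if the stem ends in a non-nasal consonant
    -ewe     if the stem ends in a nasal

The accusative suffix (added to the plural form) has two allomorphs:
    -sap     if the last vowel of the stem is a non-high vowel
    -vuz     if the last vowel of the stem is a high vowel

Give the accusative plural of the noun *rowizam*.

The final consonant of *rowizam* is /m/, which is a nasal, so the plural suffix is -ewe, giving *rowizamewe*.
The plural form *rowizamewe* — last vowel /e/ (a non-high vowel) → -sap → *rowizamewesap*.

rowizamewesap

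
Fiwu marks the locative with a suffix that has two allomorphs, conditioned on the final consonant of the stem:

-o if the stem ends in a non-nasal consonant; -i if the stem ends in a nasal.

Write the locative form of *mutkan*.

mutkani

The final consonant of *mutkan* is /n/, which is a nasal, so the suffix is -i, giving *mutkani*.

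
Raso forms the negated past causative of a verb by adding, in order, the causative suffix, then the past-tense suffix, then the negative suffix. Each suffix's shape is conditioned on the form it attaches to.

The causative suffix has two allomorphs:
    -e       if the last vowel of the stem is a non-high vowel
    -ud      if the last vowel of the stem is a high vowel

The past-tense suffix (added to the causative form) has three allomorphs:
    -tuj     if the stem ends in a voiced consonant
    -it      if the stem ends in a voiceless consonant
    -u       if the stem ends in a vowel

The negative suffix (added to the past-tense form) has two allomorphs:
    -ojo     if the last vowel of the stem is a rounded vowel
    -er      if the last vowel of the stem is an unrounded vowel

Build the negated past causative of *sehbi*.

*sehbi* — last vowel /i/ (a high vowel) → -ud → *sehbiud*.
The final sound of the causative form *sehbiud* is /d/, which is a voiced consonant, so the past-tense suffix is -tuj, giving *sehbiudtuj*.
Since the last vowel of the past-tense form *sehbiudtuj* is /u/ (a rounded vowel), it takes -ojo, giving *sehbiudtujojo*.

sehbiudtujojo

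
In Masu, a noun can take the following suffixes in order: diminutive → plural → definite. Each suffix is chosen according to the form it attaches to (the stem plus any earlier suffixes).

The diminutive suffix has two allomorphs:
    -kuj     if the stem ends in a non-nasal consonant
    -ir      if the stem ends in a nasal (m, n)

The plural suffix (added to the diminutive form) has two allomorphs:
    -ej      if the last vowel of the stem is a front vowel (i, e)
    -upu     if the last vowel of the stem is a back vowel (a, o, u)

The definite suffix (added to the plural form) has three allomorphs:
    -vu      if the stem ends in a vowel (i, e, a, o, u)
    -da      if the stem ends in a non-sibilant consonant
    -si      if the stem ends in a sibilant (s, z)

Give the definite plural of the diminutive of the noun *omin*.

ominirejda

*omin*: final consonant = /n/, a nasal → -ir → *ominir*.
The diminutive form *ominir*: last vowel = /i/, a front vowel → -ej → *ominirej*.
The final sound of the plural form *ominirej* is /j/, which is a non-sibilant consonant, so the definite suffix is -da, giving *ominirejda*.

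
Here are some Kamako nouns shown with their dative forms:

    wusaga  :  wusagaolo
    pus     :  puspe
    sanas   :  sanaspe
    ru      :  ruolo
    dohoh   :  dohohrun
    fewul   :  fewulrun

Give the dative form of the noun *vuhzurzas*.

vuhzurzaspe

The pattern is sibilance of the final sound: -pe when the stem ends in a sibilant (*pus*, *sanas*); -run when the stem ends in a non-sibilant consonant (*dohoh*, *fewul*); -olo when the stem ends in a vowel (*wusaga*, *ru*).
The final sound of *vuhzurzas* is /s/, which is a sibilant, so the suffix is -pe, giving *vuhzurzaspe*.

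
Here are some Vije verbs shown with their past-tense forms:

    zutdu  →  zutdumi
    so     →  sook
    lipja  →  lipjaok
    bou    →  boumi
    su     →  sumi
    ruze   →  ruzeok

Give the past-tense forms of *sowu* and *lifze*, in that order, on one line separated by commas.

Looking at the last vowel of each stem: -mi when the last vowel of the stem is a high vowel (*zutdu*, *bou*, *su*); -ok when the last vowel of the stem is a non-high vowel (*so*, *lipja*, *ruze*).
*sowu*: last vowel = /u/, a high vowel → -mi → *sowumi*.
*lifze* — last vowel /e/ (a non-high vowel) → -ok → *lifzeok*.

sowumi, lifzeok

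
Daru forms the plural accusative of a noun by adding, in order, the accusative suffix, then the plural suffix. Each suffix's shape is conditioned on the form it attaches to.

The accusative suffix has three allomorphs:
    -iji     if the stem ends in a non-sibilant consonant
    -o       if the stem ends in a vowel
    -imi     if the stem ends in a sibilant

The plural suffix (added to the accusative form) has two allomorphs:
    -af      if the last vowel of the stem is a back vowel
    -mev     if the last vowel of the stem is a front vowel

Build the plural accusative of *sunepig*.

*sunepig*: final sound = /g/, a non-sibilant consonant → -iji → *sunepigiji*.
Since the last vowel of the accusative form *sunepigiji* is /i/ (a front vowel), it takes -mev, giving *sunepigijimev*.

sunepigijimev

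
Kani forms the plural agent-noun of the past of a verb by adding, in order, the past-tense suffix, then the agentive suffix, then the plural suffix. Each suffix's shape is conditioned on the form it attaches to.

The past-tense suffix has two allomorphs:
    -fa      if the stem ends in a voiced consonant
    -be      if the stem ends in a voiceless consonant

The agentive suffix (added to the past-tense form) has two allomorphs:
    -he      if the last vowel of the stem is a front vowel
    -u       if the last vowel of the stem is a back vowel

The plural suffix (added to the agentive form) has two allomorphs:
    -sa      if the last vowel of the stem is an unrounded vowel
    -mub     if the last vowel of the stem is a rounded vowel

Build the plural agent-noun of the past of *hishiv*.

hishivfaumub

The final consonant of *hishiv* is /v/, which is voiced, so the past-tense suffix is -fa, giving *hishivfa*.
Since the last vowel of the past-tense form *hishivfa* is /a/ (a back vowel), it takes -u, giving *hishivfau*.
The last vowel of the agentive form *hishivfau* is /u/, which is a rounded vowel, so the plural suffix is -mub, giving *hishivfaumub*.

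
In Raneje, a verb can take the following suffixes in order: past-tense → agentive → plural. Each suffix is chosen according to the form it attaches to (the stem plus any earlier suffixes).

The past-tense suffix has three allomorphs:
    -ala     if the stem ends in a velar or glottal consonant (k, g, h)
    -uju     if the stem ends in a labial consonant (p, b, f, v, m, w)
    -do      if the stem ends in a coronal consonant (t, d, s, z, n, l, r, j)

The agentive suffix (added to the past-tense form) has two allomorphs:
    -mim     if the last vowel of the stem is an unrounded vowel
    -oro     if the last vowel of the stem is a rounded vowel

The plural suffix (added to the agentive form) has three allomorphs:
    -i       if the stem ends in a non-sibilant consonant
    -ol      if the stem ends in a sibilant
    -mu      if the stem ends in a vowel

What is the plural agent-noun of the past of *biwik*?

biwikalamimi

*biwik* — final consonant /k/ (velar/glottal) → -ala → *biwikala*.
Since the last vowel of the past-tense form *biwikala* is /a/ (an unrounded vowel), it takes -mim, giving *biwikalamim*.
The agentive form *biwikalamim*: final sound = /m/, a non-sibilant consonant → -i → *biwikalamimi*.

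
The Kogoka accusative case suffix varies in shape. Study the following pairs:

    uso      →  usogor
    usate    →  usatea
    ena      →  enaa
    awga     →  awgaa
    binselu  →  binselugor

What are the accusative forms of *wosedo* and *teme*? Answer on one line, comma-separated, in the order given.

wosedogor, temea

The alternation tracks the last vowel of the stem — -gor when the last vowel of the stem is a rounded vowel (*uso*, *binselu*); -a when the last vowel of the stem is an unrounded vowel (*usate*, *ena*, *awga*).
*wosedo* — last vowel /o/ (a rounded vowel) → -gor → *wosedogor*.
*teme* — last vowel /e/ (an unrounded vowel) → -a → *temea*.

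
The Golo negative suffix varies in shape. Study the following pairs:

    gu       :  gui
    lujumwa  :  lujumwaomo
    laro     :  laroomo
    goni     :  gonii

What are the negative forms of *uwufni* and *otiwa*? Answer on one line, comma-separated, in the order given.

The suffix is conditioned by the last vowel: -i when the last vowel of the stem is a high vowel (*gu*, *goni*); -omo when the last vowel of the stem is a non-high vowel (*lujumwa*, *laro*).
Since the last vowel of *uwufni* is /i/ (a high vowel), it takes -i, giving *uwufnii*.
*otiwa*: last vowel = /a/, a non-high vowel → -omo → *otiwaomo*.

uwufnii, otiwaomo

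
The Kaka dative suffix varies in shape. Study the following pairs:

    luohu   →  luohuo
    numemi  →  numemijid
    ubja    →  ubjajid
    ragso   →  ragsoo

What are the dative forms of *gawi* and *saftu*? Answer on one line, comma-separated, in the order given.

gawijid, saftuo

Looking at the last vowel of each stem: -o when the last vowel of the stem is a rounded vowel (*luohu*, *ragso*); -jid when the last vowel of the stem is an unrounded vowel (*numemi*, *ubja*).
Since the last vowel of *gawi* is /i/ (an unrounded vowel), it takes -jid, giving *gawijid*.
*saftu*: last vowel = /u/, a rounded vowel → -o → *saftuo*.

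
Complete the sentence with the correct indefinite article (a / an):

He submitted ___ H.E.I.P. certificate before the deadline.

an

The indefinite article is chosen by the initial *sound* of the following word, not its spelling.
The initialism *H.E.I.P.* is read letter by letter; the first letter, H, is pronounced /eɪtʃ/, which begins with a vowel sound.
So the article is *an*: He submitted an H.E.I.P. certificate before the deadline.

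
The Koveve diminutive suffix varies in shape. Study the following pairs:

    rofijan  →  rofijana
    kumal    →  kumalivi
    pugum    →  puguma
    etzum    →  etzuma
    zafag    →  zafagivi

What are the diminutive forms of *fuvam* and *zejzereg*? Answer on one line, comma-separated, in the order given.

fuvama, zejzeregivi

Looking at the final consonant of each stem: -a when the stem ends in a nasal (*rofijan*, *pugum*, *etzum*); -ivi when the stem ends in a non-nasal consonant (*kumal*, *zafag*).
*fuvam*: final consonant = /m/, a nasal → -a → *fuvama*.
*zejzereg* — final consonant /g/ (non-nasal) → -ivi → *zejzeregivi*.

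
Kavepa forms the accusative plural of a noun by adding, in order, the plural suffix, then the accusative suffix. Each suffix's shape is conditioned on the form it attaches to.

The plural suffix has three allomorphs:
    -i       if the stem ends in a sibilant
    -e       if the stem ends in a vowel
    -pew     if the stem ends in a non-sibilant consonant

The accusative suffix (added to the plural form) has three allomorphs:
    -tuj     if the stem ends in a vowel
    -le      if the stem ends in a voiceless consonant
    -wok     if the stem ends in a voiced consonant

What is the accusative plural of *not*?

*not* — final sound /t/ (a non-sibilant consonant) → -pew → *notpew*.
The final sound of the plural form *notpew* is /w/, which is a voiced consonant, so the accusative suffix is -wok, giving *notpewwok*.

notpewwok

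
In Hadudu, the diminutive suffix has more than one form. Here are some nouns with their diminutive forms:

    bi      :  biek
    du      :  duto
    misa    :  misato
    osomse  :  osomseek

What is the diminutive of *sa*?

The suffix is conditioned by the last vowel: -ek when the last vowel of the stem is a front vowel (*bi*, *osomse*); -to when the last vowel of the stem is a back vowel (*du*, *misa*).
*sa*: last vowel = /a/, a back vowel → -to → *sato*.

sato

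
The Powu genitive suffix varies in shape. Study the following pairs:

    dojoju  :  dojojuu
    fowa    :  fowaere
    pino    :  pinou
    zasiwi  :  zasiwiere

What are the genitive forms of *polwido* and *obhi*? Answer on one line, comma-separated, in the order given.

polwidou, obhiere

Looking at the last vowel of each stem: -u when the last vowel of the stem is a rounded vowel (*dojoju*, *pino*); -ere when the last vowel of the stem is an unrounded vowel (*fowa*, *zasiwi*).
*polwido*: last vowel = /o/, a rounded vowel → -u → *polwidou*.
*obhi* — last vowel /i/ (an unrounded vowel) → -ere → *obhiere*.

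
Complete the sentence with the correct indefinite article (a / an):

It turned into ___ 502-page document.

The indefinite article is chosen by the initial *sound* of the following word, not its spelling.
The number *502* is spoken "five hundred …", beginning with /faɪv/ — a consonant sound.
So the article is *a*: It turned into a 502-page document.

a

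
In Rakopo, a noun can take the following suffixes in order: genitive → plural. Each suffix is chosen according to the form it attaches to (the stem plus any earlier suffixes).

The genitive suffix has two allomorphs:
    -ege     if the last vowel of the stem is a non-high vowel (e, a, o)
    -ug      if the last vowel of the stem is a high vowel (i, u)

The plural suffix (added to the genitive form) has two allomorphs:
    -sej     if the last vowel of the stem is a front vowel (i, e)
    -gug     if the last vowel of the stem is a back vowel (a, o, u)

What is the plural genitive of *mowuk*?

*mowuk*: last vowel = /u/, a high vowel → -ug → *mowukug*.
The last vowel of the genitive form *mowukug* is /u/, which is a back vowel, so the plural suffix is -gug, giving *mowukuggug*.

mowukuggug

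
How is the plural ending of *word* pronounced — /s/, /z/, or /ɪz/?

The stem *word* ends in a voiced non-sibilant sound.
The plural suffix surfaces as /ɪz/ after sibilants, /s/ after other voiceless consonants, and /z/ after other voiced sounds.
So the plural -s on *word* is pronounced /z/.

/z/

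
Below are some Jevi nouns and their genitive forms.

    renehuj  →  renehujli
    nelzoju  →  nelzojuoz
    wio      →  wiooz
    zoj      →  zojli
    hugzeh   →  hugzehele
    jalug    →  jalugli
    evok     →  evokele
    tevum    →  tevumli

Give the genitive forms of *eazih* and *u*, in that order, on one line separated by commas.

eazihele, uoz

The pattern is voicing of the final sound: -ele when the stem ends in a voiceless consonant (*hugzeh*, *evok*); -li when the stem ends in a voiced consonant (*renehuj*, *zoj*, *jalug*, *tevum*); -oz when the stem ends in a vowel (*nelzoju*, *wio*).
Since the final sound of *eazih* is /h/ (a voiceless consonant), it takes -ele, giving *eazihele*.
Since the final sound of *u* is /u/ (a vowel), it takes -oz, giving *uoz*.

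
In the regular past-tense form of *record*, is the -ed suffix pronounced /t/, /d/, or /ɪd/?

/ɪd/

The stem *record* ends in /t/ or /d/.
The -ed suffix is realized as /ɪd/ after /t, d/; as /t/ after other voiceless consonants; and as /d/ after other voiced sounds.
So -ed on *record* is pronounced /ɪd/.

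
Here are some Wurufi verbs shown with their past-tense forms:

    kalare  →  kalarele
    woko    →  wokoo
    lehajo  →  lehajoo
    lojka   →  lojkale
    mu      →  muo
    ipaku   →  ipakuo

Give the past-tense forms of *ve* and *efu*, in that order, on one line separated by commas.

The pattern is rounding harmony: -o when the last vowel of the stem is a rounded vowel (*woko*, *lehajo*, *mu*, *ipaku*); -le when the last vowel of the stem is an unrounded vowel (*kalare*, *lojka*).
*ve*: last vowel = /e/, an unrounded vowel → -le → *vele*.
Since the last vowel of *efu* is /u/ (a rounded vowel), it takes -o, giving *efuo*.

vele, efuo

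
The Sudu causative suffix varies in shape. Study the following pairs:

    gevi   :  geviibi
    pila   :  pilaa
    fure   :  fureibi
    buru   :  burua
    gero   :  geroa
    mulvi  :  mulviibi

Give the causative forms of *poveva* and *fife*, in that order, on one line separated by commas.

The suffix is conditioned by the last vowel: -ibi when the last vowel of the stem is a front vowel (*gevi*, *fure*, *mulvi*); -a when the last vowel of the stem is a back vowel (*pila*, *buru*, *gero*).
*poveva* — last vowel /a/ (a back vowel) → -a → *povevaa*.
Since the last vowel of *fife* is /e/ (a front vowel), it takes -ibi, giving *fifeibi*.

povevaa, fifeibi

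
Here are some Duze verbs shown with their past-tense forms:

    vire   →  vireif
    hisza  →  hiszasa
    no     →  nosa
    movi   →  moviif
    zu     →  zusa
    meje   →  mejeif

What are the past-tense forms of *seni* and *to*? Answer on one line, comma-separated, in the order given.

Looking at the last vowel of each stem: -if when the last vowel of the stem is a front vowel (*vire*, *movi*, *meje*); -sa when the last vowel of the stem is a back vowel (*hisza*, *no*, *zu*).
*seni* — last vowel /i/ (a front vowel) → -if → *seniif*.
The last vowel of *to* is /o/, which is a back vowel, so the suffix is -sa, giving *tosa*.

seniif, tosa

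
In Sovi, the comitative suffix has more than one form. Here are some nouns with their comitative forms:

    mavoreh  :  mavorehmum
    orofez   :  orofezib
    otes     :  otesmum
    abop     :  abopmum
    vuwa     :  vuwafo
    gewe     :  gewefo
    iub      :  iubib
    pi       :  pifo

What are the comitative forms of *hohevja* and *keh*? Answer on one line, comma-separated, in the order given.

hohevjafo, kehmum

The suffix is conditioned by the final sound: -mum when the stem ends in a voiceless consonant (*mavoreh*, *otes*, *abop*); -ib when the stem ends in a voiced consonant (*orofez*, *iub*); -fo when the stem ends in a vowel (*vuwa*, *gewe*, *pi*).
Since the final sound of *hohevja* is /a/ (a vowel), it takes -fo, giving *hohevjafo*.
*keh*: final sound = /h/, a voiceless consonant → -mum → *kehmum*.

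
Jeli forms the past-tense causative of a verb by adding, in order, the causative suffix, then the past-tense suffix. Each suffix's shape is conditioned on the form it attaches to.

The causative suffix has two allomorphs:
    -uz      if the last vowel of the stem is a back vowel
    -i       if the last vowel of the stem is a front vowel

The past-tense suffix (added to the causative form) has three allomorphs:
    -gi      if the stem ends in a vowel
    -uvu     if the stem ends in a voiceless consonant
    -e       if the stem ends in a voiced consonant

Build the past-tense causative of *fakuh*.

fakuhuze

*fakuh* — last vowel /u/ (a back vowel) → -uz → *fakuhuz*.
The final sound of the causative form *fakuhuz* is /z/, which is a voiced consonant, so the past-tense suffix is -e, giving *fakuhuze*.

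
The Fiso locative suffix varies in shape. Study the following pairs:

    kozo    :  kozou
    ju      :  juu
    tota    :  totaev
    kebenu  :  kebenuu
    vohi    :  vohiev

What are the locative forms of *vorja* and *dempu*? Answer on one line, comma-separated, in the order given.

The pattern is rounding harmony: -u when the last vowel of the stem is a rounded vowel (*kozo*, *ju*, *kebenu*); -ev when the last vowel of the stem is an unrounded vowel (*tota*, *vohi*).
*vorja*: last vowel = /a/, an unrounded vowel → -ev → *vorjaev*.
*dempu* — last vowel /u/ (a rounded vowel) → -u → *dempuu*.

vorjaev, dempuu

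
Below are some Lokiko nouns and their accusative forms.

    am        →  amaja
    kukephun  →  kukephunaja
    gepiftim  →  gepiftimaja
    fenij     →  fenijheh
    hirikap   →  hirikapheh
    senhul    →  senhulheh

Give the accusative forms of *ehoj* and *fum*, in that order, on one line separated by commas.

ehojheh, fumaja

The alternation tracks the final consonant of the stem — -aja when the stem ends in a nasal (*am*, *kukephun*, *gepiftim*); -heh when the stem ends in a non-nasal consonant (*fenij*, *hirikap*, *senhul*).
Since the final consonant of *ehoj* is /j/ (non-nasal), it takes -heh, giving *ehojheh*.
*fum* — final consonant /m/ (a nasal) → -aja → *fumaja*.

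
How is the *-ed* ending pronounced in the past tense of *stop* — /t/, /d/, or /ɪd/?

The stem *stop* ends in a voiceless consonant other than /t/.
The -ed suffix is realized as /ɪd/ after /t, d/; as /t/ after other voiceless consonants; and as /d/ after other voiced sounds.
So -ed on *stop* is pronounced /t/.

/t/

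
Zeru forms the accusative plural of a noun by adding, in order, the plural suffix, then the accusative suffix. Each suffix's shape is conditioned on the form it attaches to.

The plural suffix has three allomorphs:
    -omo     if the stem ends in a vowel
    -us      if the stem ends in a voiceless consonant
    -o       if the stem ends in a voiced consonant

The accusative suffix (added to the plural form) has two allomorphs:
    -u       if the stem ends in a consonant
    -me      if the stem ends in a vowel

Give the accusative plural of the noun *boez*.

Since the final sound of *boez* is /z/ (a voiced consonant), it takes -o, giving *boezo*.
The plural form *boezo* — final sound /o/ (a vowel) → -me → *boezome*.

boezome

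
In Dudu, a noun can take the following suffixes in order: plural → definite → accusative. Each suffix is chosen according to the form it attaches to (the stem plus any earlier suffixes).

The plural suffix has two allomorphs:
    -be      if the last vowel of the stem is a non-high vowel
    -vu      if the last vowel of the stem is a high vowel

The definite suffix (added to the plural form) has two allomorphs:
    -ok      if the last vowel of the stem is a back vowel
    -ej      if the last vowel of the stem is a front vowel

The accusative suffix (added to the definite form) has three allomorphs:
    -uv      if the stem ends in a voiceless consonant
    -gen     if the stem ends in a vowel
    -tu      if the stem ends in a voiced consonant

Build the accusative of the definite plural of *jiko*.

*jiko* — last vowel /o/ (a non-high vowel) → -be → *jikobe*.
The last vowel of the plural form *jikobe* is /e/, which is a front vowel, so the definite suffix is -ej, giving *jikobeej*.
The definite form *jikobeej* — final sound /j/ (a voiced consonant) → -tu → *jikobeejtu*.

jikobeejtu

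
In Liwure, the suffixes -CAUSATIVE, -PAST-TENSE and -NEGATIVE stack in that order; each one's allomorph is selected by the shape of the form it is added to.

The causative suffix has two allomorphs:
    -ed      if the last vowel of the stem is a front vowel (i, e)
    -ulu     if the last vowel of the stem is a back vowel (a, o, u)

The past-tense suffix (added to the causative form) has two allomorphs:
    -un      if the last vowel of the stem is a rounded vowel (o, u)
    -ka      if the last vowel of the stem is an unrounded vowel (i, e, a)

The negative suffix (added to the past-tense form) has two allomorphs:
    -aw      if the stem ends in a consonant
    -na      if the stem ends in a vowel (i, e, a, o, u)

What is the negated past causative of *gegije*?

gegijeedkana

The last vowel of *gegije* is /e/, which is a front vowel, so the causative suffix is -ed, giving *gegijeed*.
The last vowel of the causative form *gegijeed* is /e/, which is an unrounded vowel, so the past-tense suffix is -ka, giving *gegijeedka*.
The past-tense form *gegijeedka* — final sound /a/ (a vowel) → -na → *gegijeedkana*.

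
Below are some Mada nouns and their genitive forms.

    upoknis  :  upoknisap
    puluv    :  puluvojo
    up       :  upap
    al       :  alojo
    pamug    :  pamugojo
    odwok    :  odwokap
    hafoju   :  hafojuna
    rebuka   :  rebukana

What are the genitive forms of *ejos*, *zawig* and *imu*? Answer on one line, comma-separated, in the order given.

Looking at the final sound of each stem: -ap when the stem ends in a voiceless consonant (*upoknis*, *up*, *odwok*); -ojo when the stem ends in a voiced consonant (*puluv*, *al*, *pamug*); -na when the stem ends in a vowel (*hafoju*, *rebuka*).
Since the final sound of *ejos* is /s/ (a voiceless consonant), it takes -ap, giving *ejosap*.
*zawig*: final sound = /g/, a voiced consonant → -ojo → *zawigojo*.
*imu*: final sound = /u/, a vowel → -na → *imuna*.

ejosap, zawigojo, imuna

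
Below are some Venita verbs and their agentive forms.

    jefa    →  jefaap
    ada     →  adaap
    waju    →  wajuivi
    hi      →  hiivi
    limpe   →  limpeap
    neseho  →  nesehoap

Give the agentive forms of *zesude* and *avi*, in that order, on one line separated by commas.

The alternation tracks the last vowel of the stem — -ivi when the last vowel of the stem is a high vowel (*waju*, *hi*); -ap when the last vowel of the stem is a non-high vowel (*jefa*, *ada*, *limpe*, *neseho*).
*zesude*: last vowel = /e/, a non-high vowel → -ap → *zesudeap*.
*avi* — last vowel /i/ (a high vowel) → -ivi → *aviivi*.

zesudeap, aviivi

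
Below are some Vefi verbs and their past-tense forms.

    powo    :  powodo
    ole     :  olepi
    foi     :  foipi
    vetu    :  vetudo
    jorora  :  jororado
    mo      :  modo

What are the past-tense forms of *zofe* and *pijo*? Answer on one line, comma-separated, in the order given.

zofepi, pijodo

The suffix is conditioned by the last vowel: -pi when the last vowel of the stem is a front vowel (*ole*, *foi*); -do when the last vowel of the stem is a back vowel (*powo*, *vetu*, *jorora*, *mo*).
Since the last vowel of *zofe* is /e/ (a front vowel), it takes -pi, giving *zofepi*.
*pijo*: last vowel = /o/, a back vowel → -do → *pijodo*.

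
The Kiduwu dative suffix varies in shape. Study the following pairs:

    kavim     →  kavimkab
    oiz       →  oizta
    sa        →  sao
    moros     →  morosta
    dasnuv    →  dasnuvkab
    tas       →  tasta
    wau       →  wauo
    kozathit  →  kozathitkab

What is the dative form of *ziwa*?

Looking at the final sound of each stem: -ta when the stem ends in a sibilant (*oiz*, *moros*, *tas*); -kab when the stem ends in a non-sibilant consonant (*kavim*, *dasnuv*, *kozathit*); -o when the stem ends in a vowel (*sa*, *wau*).
The final sound of *ziwa* is /a/, which is a vowel, so the suffix is -o, giving *ziwao*.

ziwao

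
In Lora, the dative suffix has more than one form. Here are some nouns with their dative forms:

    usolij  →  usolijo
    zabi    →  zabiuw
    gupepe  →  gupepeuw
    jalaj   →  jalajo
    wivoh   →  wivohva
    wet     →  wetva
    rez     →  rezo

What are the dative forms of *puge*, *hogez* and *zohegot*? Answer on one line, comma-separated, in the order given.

pugeuw, hogezo, zohegotva

The alternation tracks the final sound of the stem — -va when the stem ends in a voiceless consonant (*wivoh*, *wet*); -o when the stem ends in a voiced consonant (*usolij*, *jalaj*, *rez*); -uw when the stem ends in a vowel (*zabi*, *gupepe*).
*puge*: final sound = /e/, a vowel → -uw → *pugeuw*.
*hogez* — final sound /z/ (a voiced consonant) → -o → *hogezo*.
*zohegot* — final sound /t/ (a voiceless consonant) → -va → *zohegotva*.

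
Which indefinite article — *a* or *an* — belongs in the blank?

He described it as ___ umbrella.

The indefinite article is chosen by the initial *sound* of the following word, not its spelling.
*umbrella* begins with the sound /ʌ/ (u pronounced /ʌ/) — a vowel sound.
So the article is *an*: He described it as an umbrella.

an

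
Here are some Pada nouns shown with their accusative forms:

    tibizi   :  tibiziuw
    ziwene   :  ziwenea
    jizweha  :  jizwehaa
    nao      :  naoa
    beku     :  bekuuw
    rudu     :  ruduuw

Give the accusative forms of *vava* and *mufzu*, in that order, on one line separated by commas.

vavaa, mufzuuw

The suffix is conditioned by the last vowel: -uw when the last vowel of the stem is a high vowel (*tibizi*, *beku*, *rudu*); -a when the last vowel of the stem is a non-high vowel (*ziwene*, *jizweha*, *nao*).
*vava*: last vowel = /a/, a non-high vowel → -a → *vavaa*.
Since the last vowel of *mufzu* is /u/ (a high vowel), it takes -uw, giving *mufzuuw*.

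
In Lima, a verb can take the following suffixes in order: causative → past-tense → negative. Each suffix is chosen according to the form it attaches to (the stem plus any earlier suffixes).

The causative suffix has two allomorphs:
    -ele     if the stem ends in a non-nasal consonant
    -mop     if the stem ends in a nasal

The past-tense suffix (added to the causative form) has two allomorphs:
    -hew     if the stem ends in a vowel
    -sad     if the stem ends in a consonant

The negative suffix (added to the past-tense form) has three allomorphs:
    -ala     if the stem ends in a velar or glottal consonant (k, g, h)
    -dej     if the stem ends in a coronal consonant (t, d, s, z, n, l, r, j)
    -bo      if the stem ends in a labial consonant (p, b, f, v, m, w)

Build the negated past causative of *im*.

immopsaddej

The final consonant of *im* is /m/, which is a nasal, so the causative suffix is -mop, giving *immop*.
The final sound of the causative form *immop* is /p/, which is a consonant, so the past-tense suffix is -sad, giving *immopsad*.
The past-tense form *immopsad*: final consonant = /d/, coronal → -dej → *immopsaddej*.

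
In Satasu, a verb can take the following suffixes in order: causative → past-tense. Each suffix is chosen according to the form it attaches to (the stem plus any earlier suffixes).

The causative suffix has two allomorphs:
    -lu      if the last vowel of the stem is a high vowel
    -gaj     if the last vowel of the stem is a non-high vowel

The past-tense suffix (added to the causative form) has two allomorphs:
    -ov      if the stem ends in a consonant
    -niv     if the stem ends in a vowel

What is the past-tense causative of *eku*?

*eku*: last vowel = /u/, a high vowel → -lu → *ekulu*.
Since the final sound of the causative form *ekulu* is /u/ (a vowel), it takes -niv, giving *ekuluniv*.

ekuluniv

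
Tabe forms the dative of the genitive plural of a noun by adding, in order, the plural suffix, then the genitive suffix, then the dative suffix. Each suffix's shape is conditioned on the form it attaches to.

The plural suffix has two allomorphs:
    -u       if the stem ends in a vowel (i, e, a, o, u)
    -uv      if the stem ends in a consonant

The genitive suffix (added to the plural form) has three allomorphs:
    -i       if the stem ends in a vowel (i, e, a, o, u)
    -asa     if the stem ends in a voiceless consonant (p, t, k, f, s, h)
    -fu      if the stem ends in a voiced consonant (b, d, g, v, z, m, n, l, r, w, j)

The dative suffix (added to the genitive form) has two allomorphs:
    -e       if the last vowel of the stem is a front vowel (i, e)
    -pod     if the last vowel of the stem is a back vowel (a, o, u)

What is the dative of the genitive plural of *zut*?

zutuvfupod

*zut* — final sound /t/ (a consonant) → -uv → *zutuv*.
The plural form *zutuv* — final sound /v/ (a voiced consonant) → -fu → *zutuvfu*.
The last vowel of the genitive form *zutuvfu* is /u/, which is a back vowel, so the dative suffix is -pod, giving *zutuvfupod*.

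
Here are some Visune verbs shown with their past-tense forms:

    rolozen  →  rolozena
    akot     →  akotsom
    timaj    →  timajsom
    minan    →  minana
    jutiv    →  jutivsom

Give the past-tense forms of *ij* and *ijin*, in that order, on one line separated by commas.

ijsom, ijina

The suffix is conditioned by the final consonant: -a when the stem ends in a nasal (*rolozen*, *minan*); -som when the stem ends in a non-nasal consonant (*akot*, *timaj*, *jutiv*).
*ij*: final consonant = /j/, non-nasal → -som → *ijsom*.
*ijin* — final consonant /n/ (a nasal) → -a → *ijina*.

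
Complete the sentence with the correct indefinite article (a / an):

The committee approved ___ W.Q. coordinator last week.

a

The indefinite article is chosen by the initial *sound* of the following word, not its spelling.
The initialism *W.Q.* is read letter by letter; the first letter, W, is pronounced /ˈdʌbəl.juː/, which begins with a consonant sound.
So the article is *a*: The committee approved a W.Q. coordinator last week.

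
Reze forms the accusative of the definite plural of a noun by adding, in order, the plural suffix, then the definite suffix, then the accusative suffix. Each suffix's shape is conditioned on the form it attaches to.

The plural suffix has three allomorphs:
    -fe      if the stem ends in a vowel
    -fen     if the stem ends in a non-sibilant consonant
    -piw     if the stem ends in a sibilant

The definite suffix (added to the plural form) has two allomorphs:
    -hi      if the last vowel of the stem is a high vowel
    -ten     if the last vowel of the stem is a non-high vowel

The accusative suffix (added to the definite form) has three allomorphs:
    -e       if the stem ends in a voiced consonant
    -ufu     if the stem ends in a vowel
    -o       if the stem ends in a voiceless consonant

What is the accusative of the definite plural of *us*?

uspiwhiufu

Since the final sound of *us* is /s/ (a sibilant), it takes -piw, giving *uspiw*.
The plural form *uspiw* — last vowel /i/ (a high vowel) → -hi → *uspiwhi*.
The definite form *uspiwhi*: final sound = /i/, a vowel → -ufu → *uspiwhiufu*.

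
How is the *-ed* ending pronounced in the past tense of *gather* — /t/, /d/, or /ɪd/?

/d/

The stem *gather* ends in a voiced sound other than /d/.
The -ed suffix is realized as /ɪd/ after /t, d/; as /t/ after other voiceless consonants; and as /d/ after other voiced sounds.
So -ed on *gather* is pronounced /d/.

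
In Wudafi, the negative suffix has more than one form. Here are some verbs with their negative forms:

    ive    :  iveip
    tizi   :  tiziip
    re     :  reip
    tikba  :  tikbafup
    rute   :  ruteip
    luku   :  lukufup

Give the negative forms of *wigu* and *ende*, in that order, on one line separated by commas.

wigufup, endeip

The alternation tracks the last vowel of the stem — -ip when the last vowel of the stem is a front vowel (*ive*, *tizi*, *re*, *rute*); -fup when the last vowel of the stem is a back vowel (*tikba*, *luku*).
The last vowel of *wigu* is /u/, which is a back vowel, so the suffix is -fup, giving *wigufup*.
*ende*: last vowel = /e/, a front vowel → -ip → *endeip*.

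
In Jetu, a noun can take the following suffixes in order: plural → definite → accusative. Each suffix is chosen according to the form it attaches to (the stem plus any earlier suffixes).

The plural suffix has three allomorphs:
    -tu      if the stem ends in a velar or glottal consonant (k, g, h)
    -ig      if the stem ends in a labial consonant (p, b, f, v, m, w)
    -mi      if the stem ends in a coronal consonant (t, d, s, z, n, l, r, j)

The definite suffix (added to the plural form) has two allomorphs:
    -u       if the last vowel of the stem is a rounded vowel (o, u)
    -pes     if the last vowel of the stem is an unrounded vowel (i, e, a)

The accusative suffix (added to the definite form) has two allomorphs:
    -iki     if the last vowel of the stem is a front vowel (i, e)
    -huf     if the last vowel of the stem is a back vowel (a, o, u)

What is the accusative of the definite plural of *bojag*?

Since the final consonant of *bojag* is /g/ (velar/glottal), it takes -tu, giving *bojagtu*.
Since the last vowel of the plural form *bojagtu* is /u/ (a rounded vowel), it takes -u, giving *bojagtuu*.
The last vowel of the definite form *bojagtuu* is /u/, which is a back vowel, so the accusative suffix is -huf, giving *bojagtuuhuf*.

bojagtuuhuf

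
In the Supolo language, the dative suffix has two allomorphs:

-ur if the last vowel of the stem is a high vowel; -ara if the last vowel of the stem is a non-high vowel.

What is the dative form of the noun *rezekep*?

rezekepara

Since the last vowel of *rezekep* is /e/ (a non-high vowel), it takes -ara, giving *rezekepara*.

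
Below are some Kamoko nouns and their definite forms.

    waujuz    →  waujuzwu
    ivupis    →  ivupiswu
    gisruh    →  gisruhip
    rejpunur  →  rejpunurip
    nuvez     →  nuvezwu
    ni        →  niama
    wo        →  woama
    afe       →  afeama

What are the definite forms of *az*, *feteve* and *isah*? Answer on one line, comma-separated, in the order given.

azwu, feteveama, isahip

The alternation tracks the final sound of the stem — -wu when the stem ends in a sibilant (*waujuz*, *ivupis*, *nuvez*); -ip when the stem ends in a non-sibilant consonant (*gisruh*, *rejpunur*); -ama when the stem ends in a vowel (*ni*, *wo*, *afe*).
*az*: final sound = /z/, a sibilant → -wu → *azwu*.
*feteve*: final sound = /e/, a vowel → -ama → *feteveama*.
Since the final sound of *isah* is /h/ (a non-sibilant consonant), it takes -ip, giving *isahip*.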